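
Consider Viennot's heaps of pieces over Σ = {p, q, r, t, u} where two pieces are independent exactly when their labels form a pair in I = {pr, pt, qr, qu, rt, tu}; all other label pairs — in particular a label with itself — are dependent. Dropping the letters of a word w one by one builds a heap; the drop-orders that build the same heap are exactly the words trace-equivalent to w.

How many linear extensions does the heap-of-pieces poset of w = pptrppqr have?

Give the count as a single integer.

140

0(p) covers ∅
1(p) covers 0:p
2(t) covers ∅
3(r) covers ∅
4(p) covers 1:p
5(p) covers 4:p
6(q) covers 2:t, 5:p
7(r) covers 3:r
floor of heap: 0:p, 2:t, 3:r
completions by unplaced set U, small U first (add the entries for U minus each lowest piece of U):
  |U|=1: {6}:1  {7}:1
  |U|=2: {2,6}:1  {3,7}:1  {5,6}:1  {6,7}:2
  |U|=3: {2,5,6}:2  {2,6,7}:3  {3,6,7}:3  {4,5,6}:1  {5,6,7}:3
  |U|=4: {1,4,5,6}:1  {2,3,6,7}:6  {2,4,5,6}:3  {2,5,6,7}:8  {3,5,6,7}:6  {4,5,6,7}:4
  |U|=5: {0,1,4,5,6}:1  {1,2,4,5,6}:4  {1,4,5,6,7}:5  {2,3,5,6,7}:20  {2,4,5,6,7}:15  {3,4,5,6,7}:10
  |U|=6: {0,1,2,4,5,6}:5  {0,1,4,5,6,7}:6  {1,2,4,5,6,7}:24  {1,3,4,5,6,7}:15  {2,3,4,5,6,7}:45
  start at 0(p): 84
  start at 2(t): 21
  start at 3(r): 35
sum over floor = 140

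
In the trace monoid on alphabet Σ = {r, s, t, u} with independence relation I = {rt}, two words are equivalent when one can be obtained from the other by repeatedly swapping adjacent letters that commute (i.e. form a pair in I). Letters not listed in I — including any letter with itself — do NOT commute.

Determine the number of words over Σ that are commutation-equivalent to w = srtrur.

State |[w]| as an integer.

#0=s has no predecessor
#1=r depends on [0:s]
#2=t depends on [0:s]
#3=r depends on [1:r]
#4=u depends on [2:t, 3:r]
#5=r depends on [4:u]
sources: [0:s]
N(rest) = Σ N(rest − s) over sources s of rest; N(one piece) = 1:
  size 1 → [5]=1
  size 2 → [4,5]=1
  size 3 → [2,4,5]=1  [3,4,5]=1
  size 4 → [1,3,4,5]=1  [2,3,4,5]=2
  first=0(s) contributes 3

3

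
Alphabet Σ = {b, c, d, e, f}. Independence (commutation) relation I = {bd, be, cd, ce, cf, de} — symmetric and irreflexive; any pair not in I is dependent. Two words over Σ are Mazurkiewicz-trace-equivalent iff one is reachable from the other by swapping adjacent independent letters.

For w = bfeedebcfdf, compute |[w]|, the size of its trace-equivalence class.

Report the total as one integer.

#0=b has no predecessor
#1=f depends on [0:b]
#2=e depends on [1:f]
#3=e depends on [2:e]
#4=d depends on [1:f]
#5=e depends on [3:e]
#6=b depends on [1:f]
#7=c depends on [6:b]
#8=f depends on [4:d, 5:e, 6:b]
#9=d depends on [8:f]
#10=f depends on [9:d]
sources: [0:b]
N(rest) = Σ N(rest − s) over sources s of rest; N(one piece) = 1:
  size 1 → [7]=1  [10]=1
  size 2 → [7,10]=2  [9,10]=1
  size 3 → [7,9,10]=3  [8,9,10]=1
  size 4 → [4,8,9,10]=1  [5,8,9,10]=1  [7,8,9,10]=4
  size 5 → [3,5,8,9,10]=1  [4,5,8,9,10]=2  [4,7,8,9,10]=5  [5,7,8,9,10]=5  [6,7,8,9,10]=4
  size 6 → [2,3,5,8,9,10]=1  [3,4,5,8,9,10]=3  [3,5,7,8,9,10]=6  [4,5,7,8,9,10]=12  [4,6,7,8,9,10]=9  [5,6,7,8,9,10]=9
  size 7 → [2,3,4,5,8,9,10]=4  [2,3,5,7,8,9,10]=7  [3,4,5,7,8,9,10]=21  [3,5,6,7,8,9,10]=15  [4,5,6,7,8,9,10]=30
  size 8 → [2,3,4,5,7,8,9,10]=32  [2,3,5,6,7,8,9,10]=22  [3,4,5,6,7,8,9,10]=66
  size 9 → [2,3,4,5,6,7,8,9,10]=120
  first=0(b) contributes 120

120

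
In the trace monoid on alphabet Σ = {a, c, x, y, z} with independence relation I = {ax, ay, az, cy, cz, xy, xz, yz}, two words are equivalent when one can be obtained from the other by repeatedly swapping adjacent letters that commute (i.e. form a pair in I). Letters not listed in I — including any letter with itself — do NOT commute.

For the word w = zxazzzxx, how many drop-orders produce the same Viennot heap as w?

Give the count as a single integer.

#0=z has no predecessor
#1=x has no predecessor
#2=a has no predecessor
#3=z depends on [0:z]
#4=z depends on [3:z]
#5=z depends on [4:z]
#6=x depends on [1:x]
#7=x depends on [6:x]
sources: [0:z, 1:x, 2:a]
N(rest) = Σ N(rest − s) over sources s of rest; N(one piece) = 1:
  size 1 → [2]=1  [5]=1  [7]=1
  size 2 → [2,5]=2  [2,7]=2  [4,5]=1  [5,7]=2  [6,7]=1
  size 3 → [1,6,7]=1  [2,4,5]=3  [2,5,7]=6  [2,6,7]=3  [3,4,5]=1  [4,5,7]=3  [5,6,7]=3
  size 4 → [0,3,4,5]=1  [1,2,6,7]=4  [1,5,6,7]=4  [2,3,4,5]=4  [2,4,5,7]=12  [2,5,6,7]=12  [3,4,5,7]=4  [4,5,6,7]=6
  size 5 → [0,2,3,4,5]=5  [0,3,4,5,7]=5  [1,2,5,6,7]=20  [1,4,5,6,7]=10  [2,3,4,5,7]=20  [2,4,5,6,7]=30  [3,4,5,6,7]=10
  size 6 → [0,2,3,4,5,7]=30  [0,3,4,5,6,7]=15  [1,2,4,5,6,7]=60  [1,3,4,5,6,7]=20  [2,3,4,5,6,7]=60
  first=0(z) contributes 140
  first=1(x) contributes 105
  first=2(a) contributes 35
|[w]| = 280

280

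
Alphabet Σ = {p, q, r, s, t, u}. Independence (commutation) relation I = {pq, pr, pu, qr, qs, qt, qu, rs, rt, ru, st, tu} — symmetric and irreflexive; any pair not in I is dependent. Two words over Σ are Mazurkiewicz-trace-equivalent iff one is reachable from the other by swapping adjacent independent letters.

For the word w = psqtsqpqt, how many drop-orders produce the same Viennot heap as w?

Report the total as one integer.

#0=p has no predecessor
#1=s depends on [0:p]
#2=q has no predecessor
#3=t depends on [0:p]
#4=s depends on [1:s]
#5=q depends on [2:q]
#6=p depends on [3:t, 4:s]
#7=q depends on [5:q]
#8=t depends on [6:p]
sources: [0:p, 2:q]
N(rest) = Σ N(rest − s) over sources s of rest; N(one piece) = 1:
  size 1 → [7]=1  [8]=1
  size 2 → [5,7]=1  [6,8]=1  [7,8]=2
  size 3 → [2,5,7]=1  [3,6,8]=1  [4,6,8]=1  [5,7,8]=3  [6,7,8]=3
  size 4 → [1,4,6,8]=1  [2,5,7,8]=4  [3,4,6,8]=2  [3,6,7,8]=4  [4,6,7,8]=4  [5,6,7,8]=6
  size 5 → [1,3,4,6,8]=3  [1,4,6,7,8]=5  [2,5,6,7,8]=10  [3,4,6,7,8]=10  [3,5,6,7,8]=10  [4,5,6,7,8]=10
  size 6 → [0,1,3,4,6,8]=3  [1,3,4,6,7,8]=18  [1,4,5,6,7,8]=15  [2,3,5,6,7,8]=20  [2,4,5,6,7,8]=20  [3,4,5,6,7,8]=30
  size 7 → [0,1,3,4,6,7,8]=21  [1,2,4,5,6,7,8]=35  [1,3,4,5,6,7,8]=63  [2,3,4,5,6,7,8]=70
  first=0(p) contributes 168
  first=2(q) contributes 84
|[w]| = 252

252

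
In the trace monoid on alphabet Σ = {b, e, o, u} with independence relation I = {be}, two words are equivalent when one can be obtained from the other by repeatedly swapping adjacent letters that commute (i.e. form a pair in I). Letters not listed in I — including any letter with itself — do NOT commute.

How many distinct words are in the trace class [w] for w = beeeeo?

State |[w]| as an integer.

#0=b has no predecessor
#1=e has no predecessor
#2=e depends on [1:e]
#3=e depends on [2:e]
#4=e depends on [3:e]
#5=o depends on [0:b, 4:e]
sources: [0:b, 1:e]
N(rest) = Σ N(rest − s) over sources s of rest; N(one piece) = 1:
  size 1 → [5]=1
  size 2 → [0,5]=1  [4,5]=1
  size 3 → [0,4,5]=2  [3,4,5]=1
  size 4 → [0,3,4,5]=3  [2,3,4,5]=1
  first=0(b) contributes 1
  first=1(e) contributes 4
|[w]| = 5

5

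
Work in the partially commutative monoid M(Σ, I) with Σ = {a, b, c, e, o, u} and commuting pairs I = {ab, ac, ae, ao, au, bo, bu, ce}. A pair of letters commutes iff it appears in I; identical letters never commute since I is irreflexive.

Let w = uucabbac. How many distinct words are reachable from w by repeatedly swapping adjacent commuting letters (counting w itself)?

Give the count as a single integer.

piece 0:u — minimal
piece 1:u rests on {0:u}
piece 2:c rests on {1:u}
piece 3:a — minimal
piece 4:b rests on {2:c}
piece 5:b rests on {4:b}
piece 6:a rests on {3:a}
piece 7:c rests on {5:b}
minimal pieces: {0:u, 3:a}
ways to finish when only these pieces remain (= sum over removing one remaining piece with nothing left below it):
  1 left: {6}→1  {7}→1
  2 left: {3,6}→1  {5,7}→1  {6,7}→2
  3 left: {3,6,7}→3  {4,5,7}→1  {5,6,7}→3
  4 left: {2,4,5,7}→1  {3,5,6,7}→6  {4,5,6,7}→4
  5 left: {1,2,4,5,7}→1  {2,4,5,6,7}→5  {3,4,5,6,7}→10
  6 left: {0,1,2,4,5,7}→1  {1,2,4,5,6,7}→6  {2,3,4,5,6,7}→15
  placing 0:u first → 21 extensions
  placing 3:a first → 7 extensions
total linear extensions = 28

28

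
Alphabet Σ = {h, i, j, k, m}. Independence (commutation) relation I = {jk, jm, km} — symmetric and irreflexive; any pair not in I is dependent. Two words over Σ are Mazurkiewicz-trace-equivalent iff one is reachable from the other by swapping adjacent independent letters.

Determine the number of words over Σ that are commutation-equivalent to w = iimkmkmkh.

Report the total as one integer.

20

piece 0:i — minimal
piece 1:i rests on {0:i}
piece 2:m rests on {1:i}
piece 3:k rests on {1:i}
piece 4:m rests on {2:m}
piece 5:k rests on {3:k}
piece 6:m rests on {4:m}
piece 7:k rests on {5:k}
piece 8:h rests on {6:m, 7:k}
minimal pieces: {0:i}
ways to finish when only these pieces remain (= sum over removing one remaining piece with nothing left below it):
  1 left: {8}→1
  2 left: {6,8}→1  {7,8}→1
  3 left: {4,6,8}→1  {5,7,8}→1  {6,7,8}→2
  4 left: {2,4,6,8}→1  {3,5,7,8}→1  {4,6,7,8}→3  {5,6,7,8}→3
  5 left: {2,4,6,7,8}→4  {3,5,6,7,8}→4  {4,5,6,7,8}→6
  6 left: {2,4,5,6,7,8}→10  {3,4,5,6,7,8}→10
  7 left: {2,3,4,5,6,7,8}→20
  placing 0:i first → 20 extensions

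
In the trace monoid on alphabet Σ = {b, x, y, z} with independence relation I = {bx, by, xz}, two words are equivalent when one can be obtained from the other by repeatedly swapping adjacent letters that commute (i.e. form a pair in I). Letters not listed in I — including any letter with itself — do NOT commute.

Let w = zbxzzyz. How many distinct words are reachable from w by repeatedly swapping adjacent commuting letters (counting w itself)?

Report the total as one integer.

#0=z has no predecessor
#1=b depends on [0:z]
#2=x has no predecessor
#3=z depends on [1:b]
#4=z depends on [3:z]
#5=y depends on [2:x, 4:z]
#6=z depends on [5:y]
sources: [0:z, 2:x]
N(rest) = Σ N(rest − s) over sources s of rest; N(one piece) = 1:
  size 1 → [6]=1
  size 2 → [5,6]=1
  size 3 → [2,5,6]=1  [4,5,6]=1
  size 4 → [2,4,5,6]=2  [3,4,5,6]=1
  size 5 → [1,3,4,5,6]=1  [2,3,4,5,6]=3
  first=0(z) contributes 4
  first=2(x) contributes 1
|[w]| = 5

5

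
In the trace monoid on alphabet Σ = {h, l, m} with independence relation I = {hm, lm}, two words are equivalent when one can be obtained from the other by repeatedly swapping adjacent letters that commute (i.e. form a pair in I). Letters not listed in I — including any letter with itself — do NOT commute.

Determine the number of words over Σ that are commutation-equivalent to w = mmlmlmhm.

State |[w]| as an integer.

0(m) covers ∅
1(m) covers 0:m
2(l) covers ∅
3(m) covers 1:m
4(l) covers 2:l
5(m) covers 3:m
6(h) covers 4:l
7(m) covers 5:m
floor of heap: 0:m, 2:l
completions by unplaced set U, small U first (add the entries for U minus each lowest piece of U):
  |U|=1: {6}:1  {7}:1
  |U|=2: {4,6}:1  {5,7}:1  {6,7}:2
  |U|=3: {2,4,6}:1  {3,5,7}:1  {4,6,7}:3  {5,6,7}:3
  |U|=4: {1,3,5,7}:1  {2,4,6,7}:4  {3,5,6,7}:4  {4,5,6,7}:6
  |U|=5: {0,1,3,5,7}:1  {1,3,5,6,7}:5  {2,4,5,6,7}:10  {3,4,5,6,7}:10
  |U|=6: {0,1,3,5,6,7}:6  {1,3,4,5,6,7}:15  {2,3,4,5,6,7}:20
  start at 0(m): 35
  start at 2(l): 21
sum over floor = 56

56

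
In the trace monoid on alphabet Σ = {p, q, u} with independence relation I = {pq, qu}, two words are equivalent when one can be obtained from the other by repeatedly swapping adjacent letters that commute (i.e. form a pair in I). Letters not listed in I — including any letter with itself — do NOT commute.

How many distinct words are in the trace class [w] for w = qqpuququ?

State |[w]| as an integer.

70

drop 0:q onto floor
drop 1:q onto {0:q}
drop 2:p onto floor
drop 3:u onto {2:p}
drop 4:q onto {1:q}
drop 5:u onto {3:u}
drop 6:q onto {4:q}
drop 7:u onto {5:u}
ground layer = {0:q, 2:p}
drop-orders for the pieces not yet dropped (sum over which currently-grounded one goes next):
  1 to go: {6} 1  {7} 1
  2 to go: {4,6} 1  {5,7} 1  {6,7} 2
  3 to go: {1,4,6} 1  {3,5,7} 1  {4,6,7} 3  {5,6,7} 3
  4 to go: {0,1,4,6} 1  {1,4,6,7} 4  {2,3,5,7} 1  {3,5,6,7} 4  {4,5,6,7} 6
  5 to go: {0,1,4,6,7} 5  {1,4,5,6,7} 10  {2,3,5,6,7} 5  {3,4,5,6,7} 10
  6 to go: {0,1,4,5,6,7} 15  {1,3,4,5,6,7} 20  {2,3,4,5,6,7} 15
  if 0:q drops first: 35 orders
  if 2:p drops first: 35 orders
heap linearizations: 70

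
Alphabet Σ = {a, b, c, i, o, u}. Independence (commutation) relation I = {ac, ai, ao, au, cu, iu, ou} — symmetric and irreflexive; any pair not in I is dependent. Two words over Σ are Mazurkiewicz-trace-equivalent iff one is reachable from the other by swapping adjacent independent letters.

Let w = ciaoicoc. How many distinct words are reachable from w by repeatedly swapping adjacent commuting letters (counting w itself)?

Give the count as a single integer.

0(c) covers ∅
1(i) covers 0:c
2(a) covers ∅
3(o) covers 1:i
4(i) covers 3:o
5(c) covers 4:i
6(o) covers 5:c
7(c) covers 6:o
floor of heap: 0:c, 2:a
completions by unplaced set U, small U first (add the entries for U minus each lowest piece of U):
  |U|=1: {2}:1  {7}:1
  |U|=2: {2,7}:2  {6,7}:1
  |U|=3: {2,6,7}:3  {5,6,7}:1
  |U|=4: {2,5,6,7}:4  {4,5,6,7}:1
  |U|=5: {2,4,5,6,7}:5  {3,4,5,6,7}:1
  |U|=6: {1,3,4,5,6,7}:1  {2,3,4,5,6,7}:6
  start at 0(c): 7
  start at 2(a): 1
sum over floor = 8

8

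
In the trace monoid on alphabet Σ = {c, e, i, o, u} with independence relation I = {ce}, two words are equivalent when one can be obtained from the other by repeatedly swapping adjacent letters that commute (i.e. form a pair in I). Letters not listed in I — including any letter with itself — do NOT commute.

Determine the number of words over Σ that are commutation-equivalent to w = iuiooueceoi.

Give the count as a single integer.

#0=i has no predecessor
#1=u depends on [0:i]
#2=i depends on [1:u]
#3=o depends on [2:i]
#4=o depends on [3:o]
#5=u depends on [4:o]
#6=e depends on [5:u]
#7=c depends on [5:u]
#8=e depends on [6:e]
#9=o depends on [7:c, 8:e]
#10=i depends on [9:o]
sources: [0:i]
N(rest) = Σ N(rest − s) over sources s of rest; N(one piece) = 1:
  size 1 → [10]=1
  size 2 → [9,10]=1
  size 3 → [7,9,10]=1  [8,9,10]=1
  size 4 → [6,8,9,10]=1  [7,8,9,10]=2
  size 5 → [6,7,8,9,10]=3
  size 6 → [5,6,7,8,9,10]=3
  size 7 → [4,5,6,7,8,9,10]=3
  size 8 → [3,4,5,6,7,8,9,10]=3
  size 9 → [2,3,4,5,6,7,8,9,10]=3
  first=0(i) contributes 3

3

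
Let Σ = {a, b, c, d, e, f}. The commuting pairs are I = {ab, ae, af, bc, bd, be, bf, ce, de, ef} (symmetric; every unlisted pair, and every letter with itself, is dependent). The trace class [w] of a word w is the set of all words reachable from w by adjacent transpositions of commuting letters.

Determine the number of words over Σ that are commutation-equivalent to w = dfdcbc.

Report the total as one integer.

6

0(d) covers ∅
1(f) covers 0:d
2(d) covers 1:f
3(c) covers 2:d
4(b) covers ∅
5(c) covers 3:c
floor of heap: 0:d, 4:b
completions by unplaced set U, small U first (add the entries for U minus each lowest piece of U):
  |U|=1: {4}:1  {5}:1
  |U|=2: {3,5}:1  {4,5}:2
  |U|=3: {2,3,5}:1  {3,4,5}:3
  |U|=4: {1,2,3,5}:1  {2,3,4,5}:4
  start at 0(d): 5
  start at 4(b): 1
sum over floor = 6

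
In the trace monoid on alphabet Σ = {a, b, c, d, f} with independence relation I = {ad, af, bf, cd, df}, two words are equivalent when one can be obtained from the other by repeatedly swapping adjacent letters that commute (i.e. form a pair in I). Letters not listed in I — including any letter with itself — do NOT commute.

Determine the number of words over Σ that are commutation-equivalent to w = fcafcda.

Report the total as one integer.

14

0(f) covers ∅
1(c) covers 0:f
2(a) covers 1:c
3(f) covers 1:c
4(c) covers 2:a, 3:f
5(d) covers ∅
6(a) covers 4:c
floor of heap: 0:f, 5:d
completions by unplaced set U, small U first (add the entries for U minus each lowest piece of U):
  |U|=1: {5}:1  {6}:1
  |U|=2: {4,6}:1  {5,6}:2
  |U|=3: {2,4,6}:1  {3,4,6}:1  {4,5,6}:3
  |U|=4: {2,3,4,6}:2  {2,4,5,6}:4  {3,4,5,6}:4
  |U|=5: {1,2,3,4,6}:2  {2,3,4,5,6}:10
  start at 0(f): 12
  start at 5(d): 2
sum over floor = 14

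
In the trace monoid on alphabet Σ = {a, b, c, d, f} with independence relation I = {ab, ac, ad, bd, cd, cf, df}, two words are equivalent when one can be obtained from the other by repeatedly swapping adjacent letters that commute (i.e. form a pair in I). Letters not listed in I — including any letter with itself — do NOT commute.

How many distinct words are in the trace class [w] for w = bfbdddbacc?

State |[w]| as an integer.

600

piece 0:b — minimal
piece 1:f rests on {0:b}
piece 2:b rests on {1:f}
piece 3:d — minimal
piece 4:d rests on {3:d}
piece 5:d rests on {4:d}
piece 6:b rests on {2:b}
piece 7:a rests on {1:f}
piece 8:c rests on {6:b}
piece 9:c rests on {8:c}
minimal pieces: {0:b, 3:d}
ways to finish when only these pieces remain (= sum over removing one remaining piece with nothing left below it):
  1 left: {5}→1  {7}→1  {9}→1
  2 left: {4,5}→1  {5,7}→2  {5,9}→2  {7,9}→2  {8,9}→1
  3 left: {3,4,5}→1  {4,5,7}→3  {4,5,9}→3  {5,7,9}→6  {5,8,9}→3  {6,8,9}→1  {7,8,9}→3
  4 left: {2,6,8,9}→1  {3,4,5,7}→4  {3,4,5,9}→4  {4,5,7,9}→12  {4,5,8,9}→6  {5,6,8,9}→4  {5,7,8,9}→12  {6,7,8,9}→4
  5 left: {2,5,6,8,9}→5  {2,6,7,8,9}→5  {3,4,5,7,9}→20  {3,4,5,8,9}→10  {4,5,6,8,9}→10  {4,5,7,8,9}→30  {5,6,7,8,9}→20
  6 left: {1,2,6,7,8,9}→5  {2,4,5,6,8,9}→15  {2,5,6,7,8,9}→30  {3,4,5,6,8,9}→20  {3,4,5,7,8,9}→60  {4,5,6,7,8,9}→60
  7 left: {0,1,2,6,7,8,9}→5  {1,2,5,6,7,8,9}→35  {2,3,4,5,6,8,9}→35  {2,4,5,6,7,8,9}→105  {3,4,5,6,7,8,9}→140
  8 left: {0,1,2,5,6,7,8,9}→40  {1,2,4,5,6,7,8,9}→140  {2,3,4,5,6,7,8,9}→280
  placing 0:b first → 420 extensions
  placing 3:d first → 180 extensions
total linear extensions = 600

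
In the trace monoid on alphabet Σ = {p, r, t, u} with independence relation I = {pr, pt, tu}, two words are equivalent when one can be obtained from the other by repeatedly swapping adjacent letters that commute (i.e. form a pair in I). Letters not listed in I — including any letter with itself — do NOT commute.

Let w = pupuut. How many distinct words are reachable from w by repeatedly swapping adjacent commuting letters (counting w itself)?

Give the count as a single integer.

6

0(p) covers ∅
1(u) covers 0:p
2(p) covers 1:u
3(u) covers 2:p
4(u) covers 3:u
5(t) covers ∅
floor of heap: 0:p, 5:t
completions by unplaced set U, small U first (add the entries for U minus each lowest piece of U):
  |U|=1: {4}:1  {5}:1
  |U|=2: {3,4}:1  {4,5}:2
  |U|=3: {2,3,4}:1  {3,4,5}:3
  |U|=4: {1,2,3,4}:1  {2,3,4,5}:4
  start at 0(p): 5
  start at 5(t): 1
sum over floor = 6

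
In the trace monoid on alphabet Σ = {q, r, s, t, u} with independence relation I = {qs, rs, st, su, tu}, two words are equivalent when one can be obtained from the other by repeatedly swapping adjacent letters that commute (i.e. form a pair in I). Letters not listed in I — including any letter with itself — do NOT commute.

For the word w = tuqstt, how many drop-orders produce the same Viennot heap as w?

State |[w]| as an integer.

piece 0:t — minimal
piece 1:u — minimal
piece 2:q rests on {0:t, 1:u}
piece 3:s — minimal
piece 4:t rests on {2:q}
piece 5:t rests on {4:t}
minimal pieces: {0:t, 1:u, 3:s}
ways to finish when only these pieces remain (= sum over removing one remaining piece with nothing left below it):
  1 left: {3}→1  {5}→1
  2 left: {3,5}→2  {4,5}→1
  3 left: {2,4,5}→1  {3,4,5}→3
  4 left: {0,2,4,5}→1  {1,2,4,5}→1  {2,3,4,5}→4
  placing 0:t first → 5 extensions
  placing 1:u first → 5 extensions
  placing 3:s first → 2 extensions
total linear extensions = 12

12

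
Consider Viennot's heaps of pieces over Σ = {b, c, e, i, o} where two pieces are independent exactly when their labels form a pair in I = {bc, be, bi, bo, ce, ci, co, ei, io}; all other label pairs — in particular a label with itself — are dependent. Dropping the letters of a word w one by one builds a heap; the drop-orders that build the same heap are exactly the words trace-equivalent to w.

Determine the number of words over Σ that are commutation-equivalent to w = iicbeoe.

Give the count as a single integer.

420

drop 0:i onto floor
drop 1:i onto {0:i}
drop 2:c onto floor
drop 3:b onto floor
drop 4:e onto floor
drop 5:o onto {4:e}
drop 6:e onto {5:o}
ground layer = {0:i, 2:c, 3:b, 4:e}
drop-orders for the pieces not yet dropped (sum over which currently-grounded one goes next):
  1 to go: {1} 1  {2} 1  {3} 1  {6} 1
  2 to go: {0,1} 1  {1,2} 2  {1,3} 2  {1,6} 2  {2,3} 2  {2,6} 2  {3,6} 2  {5,6} 1
  3 to go: {0,1,2} 3  {0,1,3} 3  {0,1,6} 3  {1,2,3} 6  {1,2,6} 6  {1,3,6} 6  {1,5,6} 3  {2,3,6} 6  {2,5,6} 3  {3,5,6} 3  {4,5,6} 1
  4 to go: {0,1,2,3} 12  {0,1,2,6} 12  {0,1,3,6} 12  {0,1,5,6} 6  {1,2,3,6} 24  {1,2,5,6} 12  {1,3,5,6} 12  {1,4,5,6} 4  {2,3,5,6} 12  {2,4,5,6} 4  {3,4,5,6} 4
  5 to go: {0,1,2,3,6} 60  {0,1,2,5,6} 30  {0,1,3,5,6} 30  {0,1,4,5,6} 10  {1,2,3,5,6} 60  {1,2,4,5,6} 20  {1,3,4,5,6} 20  {2,3,4,5,6} 20
  if 0:i drops first: 120 orders
  if 2:c drops first: 60 orders
  if 3:b drops first: 60 orders
  if 4:e drops first: 180 orders
heap linearizations: 420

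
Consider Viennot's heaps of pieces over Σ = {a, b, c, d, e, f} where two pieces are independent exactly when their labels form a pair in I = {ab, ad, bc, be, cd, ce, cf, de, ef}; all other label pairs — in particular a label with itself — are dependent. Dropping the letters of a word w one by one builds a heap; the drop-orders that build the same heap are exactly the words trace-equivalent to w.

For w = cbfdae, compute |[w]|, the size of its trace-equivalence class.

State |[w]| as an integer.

0(c) covers ∅
1(b) covers ∅
2(f) covers 1:b
3(d) covers 2:f
4(a) covers 0:c, 2:f
5(e) covers 4:a
floor of heap: 0:c, 1:b
completions by unplaced set U, small U first (add the entries for U minus each lowest piece of U):
  |U|=1: {3}:1  {5}:1
  |U|=2: {3,5}:2  {4,5}:1
  |U|=3: {0,4,5}:1  {3,4,5}:3
  |U|=4: {0,3,4,5}:4  {2,3,4,5}:3
  start at 0(c): 3
  start at 1(b): 7
sum over floor = 10

10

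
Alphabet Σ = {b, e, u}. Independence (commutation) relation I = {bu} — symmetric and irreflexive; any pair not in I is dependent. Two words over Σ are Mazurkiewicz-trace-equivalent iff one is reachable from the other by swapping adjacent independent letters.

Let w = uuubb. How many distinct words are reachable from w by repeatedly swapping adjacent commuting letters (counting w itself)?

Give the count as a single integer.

10

#0=u has no predecessor
#1=u depends on [0:u]
#2=u depends on [1:u]
#3=b has no predecessor
#4=b depends on [3:b]
sources: [0:u, 3:b]
N(rest) = Σ N(rest − s) over sources s of rest; N(one piece) = 1:
  size 1 → [2]=1  [4]=1
  size 2 → [1,2]=1  [2,4]=2  [3,4]=1
  size 3 → [0,1,2]=1  [1,2,4]=3  [2,3,4]=3
  first=0(u) contributes 6
  first=3(b) contributes 4
|[w]| = 10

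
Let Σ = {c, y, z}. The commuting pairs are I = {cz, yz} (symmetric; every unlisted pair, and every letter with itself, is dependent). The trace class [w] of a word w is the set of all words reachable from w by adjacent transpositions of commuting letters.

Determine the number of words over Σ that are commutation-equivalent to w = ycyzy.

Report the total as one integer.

piece 0:y — minimal
piece 1:c rests on {0:y}
piece 2:y rests on {1:c}
piece 3:z — minimal
piece 4:y rests on {2:y}
minimal pieces: {0:y, 3:z}
ways to finish when only these pieces remain (= sum over removing one remaining piece with nothing left below it):
  1 left: {3}→1  {4}→1
  2 left: {2,4}→1  {3,4}→2
  3 left: {1,2,4}→1  {2,3,4}→3
  placing 0:y first → 4 extensions
  placing 3:z first → 1 extensions
total linear extensions = 5

5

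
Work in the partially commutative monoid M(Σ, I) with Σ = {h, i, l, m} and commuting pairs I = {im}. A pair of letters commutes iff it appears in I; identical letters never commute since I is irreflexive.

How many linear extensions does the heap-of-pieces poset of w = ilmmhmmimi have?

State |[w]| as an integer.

drop 0:i onto floor
drop 1:l onto {0:i}
drop 2:m onto {1:l}
drop 3:m onto {2:m}
drop 4:h onto {3:m}
drop 5:m onto {4:h}
drop 6:m onto {5:m}
drop 7:i onto {4:h}
drop 8:m onto {6:m}
drop 9:i onto {7:i}
ground layer = {0:i}
drop-orders for the pieces not yet dropped (sum over which currently-grounded one goes next):
  1 to go: {8} 1  {9} 1
  2 to go: {6,8} 1  {7,9} 1  {8,9} 2
  3 to go: {5,6,8} 1  {6,8,9} 3  {7,8,9} 3
  4 to go: {5,6,8,9} 4  {6,7,8,9} 6
  5 to go: {5,6,7,8,9} 10
  6 to go: {4,5,6,7,8,9} 10
  7 to go: {3,4,5,6,7,8,9} 10
  8 to go: {2,3,4,5,6,7,8,9} 10
  if 0:i drops first: 10 orders

10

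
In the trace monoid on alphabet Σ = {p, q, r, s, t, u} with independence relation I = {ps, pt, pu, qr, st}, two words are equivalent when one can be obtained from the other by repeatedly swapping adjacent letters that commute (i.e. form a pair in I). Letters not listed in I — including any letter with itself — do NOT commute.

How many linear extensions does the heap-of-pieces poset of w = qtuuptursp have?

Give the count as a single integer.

#0=q has no predecessor
#1=t depends on [0:q]
#2=u depends on [1:t]
#3=u depends on [2:u]
#4=p depends on [0:q]
#5=t depends on [3:u]
#6=u depends on [5:t]
#7=r depends on [4:p, 6:u]
#8=s depends on [7:r]
#9=p depends on [7:r]
sources: [0:q]
N(rest) = Σ N(rest − s) over sources s of rest; N(one piece) = 1:
  size 1 → [8]=1  [9]=1
  size 2 → [8,9]=2
  size 3 → [7,8,9]=2
  size 4 → [4,7,8,9]=2  [6,7,8,9]=2
  size 5 → [4,6,7,8,9]=4  [5,6,7,8,9]=2
  size 6 → [3,5,6,7,8,9]=2  [4,5,6,7,8,9]=6
  size 7 → [2,3,5,6,7,8,9]=2  [3,4,5,6,7,8,9]=8
  size 8 → [1,2,3,5,6,7,8,9]=2  [2,3,4,5,6,7,8,9]=10
  first=0(q) contributes 12

12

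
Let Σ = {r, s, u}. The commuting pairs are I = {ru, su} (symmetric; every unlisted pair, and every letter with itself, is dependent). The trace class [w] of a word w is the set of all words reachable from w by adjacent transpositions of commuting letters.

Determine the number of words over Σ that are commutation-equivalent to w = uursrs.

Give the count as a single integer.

15

0(u) covers ∅
1(u) covers 0:u
2(r) covers ∅
3(s) covers 2:r
4(r) covers 3:s
5(s) covers 4:r
floor of heap: 0:u, 2:r
completions by unplaced set U, small U first (add the entries for U minus each lowest piece of U):
  |U|=1: {1}:1  {5}:1
  |U|=2: {0,1}:1  {1,5}:2  {4,5}:1
  |U|=3: {0,1,5}:3  {1,4,5}:3  {3,4,5}:1
  |U|=4: {0,1,4,5}:6  {1,3,4,5}:4  {2,3,4,5}:1
  start at 0(u): 5
  start at 2(r): 10
sum over floor = 15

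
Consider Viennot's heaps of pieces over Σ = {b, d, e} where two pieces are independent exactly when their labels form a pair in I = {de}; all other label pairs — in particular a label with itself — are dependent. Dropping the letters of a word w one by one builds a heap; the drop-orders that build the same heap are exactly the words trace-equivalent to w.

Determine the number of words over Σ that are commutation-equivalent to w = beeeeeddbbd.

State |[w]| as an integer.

0(b) covers ∅
1(e) covers 0:b
2(e) covers 1:e
3(e) covers 2:e
4(e) covers 3:e
5(e) covers 4:e
6(d) covers 0:b
7(d) covers 6:d
8(b) covers 5:e, 7:d
9(b) covers 8:b
10(d) covers 9:b
floor of heap: 0:b
completions by unplaced set U, small U first (add the entries for U minus each lowest piece of U):
  |U|=1: {10}:1
  |U|=2: {9,10}:1
  |U|=3: {8,9,10}:1
  |U|=4: {5,8,9,10}:1  {7,8,9,10}:1
  |U|=5: {4,5,8,9,10}:1  {5,7,8,9,10}:2  {6,7,8,9,10}:1
  |U|=6: {3,4,5,8,9,10}:1  {4,5,7,8,9,10}:3  {5,6,7,8,9,10}:3
  |U|=7: {2,3,4,5,8,9,10}:1  {3,4,5,7,8,9,10}:4  {4,5,6,7,8,9,10}:6
  |U|=8: {1,2,3,4,5,8,9,10}:1  {2,3,4,5,7,8,9,10}:5  {3,4,5,6,7,8,9,10}:10
  |U|=9: {1,2,3,4,5,7,8,9,10}:6  {2,3,4,5,6,7,8,9,10}:15
  start at 0(b): 21

21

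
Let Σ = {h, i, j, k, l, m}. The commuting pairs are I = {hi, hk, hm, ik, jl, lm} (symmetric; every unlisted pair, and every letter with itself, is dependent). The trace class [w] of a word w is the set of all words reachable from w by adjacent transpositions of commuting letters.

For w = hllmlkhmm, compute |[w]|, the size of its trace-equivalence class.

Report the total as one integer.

21

drop 0:h onto floor
drop 1:l onto {0:h}
drop 2:l onto {1:l}
drop 3:m onto floor
drop 4:l onto {2:l}
drop 5:k onto {3:m, 4:l}
drop 6:h onto {4:l}
drop 7:m onto {5:k}
drop 8:m onto {7:m}
ground layer = {0:h, 3:m}
drop-orders for the pieces not yet dropped (sum over which currently-grounded one goes next):
  1 to go: {6} 1  {8} 1
  2 to go: {6,8} 2  {7,8} 1
  3 to go: {5,7,8} 1  {6,7,8} 3
  4 to go: {3,5,7,8} 1  {5,6,7,8} 4
  5 to go: {3,5,6,7,8} 5  {4,5,6,7,8} 4
  6 to go: {2,4,5,6,7,8} 4  {3,4,5,6,7,8} 9
  7 to go: {1,2,4,5,6,7,8} 4  {2,3,4,5,6,7,8} 13
  if 0:h drops first: 17 orders
  if 3:m drops first: 4 orders
heap linearizations: 21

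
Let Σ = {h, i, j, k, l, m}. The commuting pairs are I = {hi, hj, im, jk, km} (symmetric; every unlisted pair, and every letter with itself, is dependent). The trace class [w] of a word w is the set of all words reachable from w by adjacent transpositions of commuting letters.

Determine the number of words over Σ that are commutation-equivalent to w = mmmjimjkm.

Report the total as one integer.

drop 0:m onto floor
drop 1:m onto {0:m}
drop 2:m onto {1:m}
drop 3:j onto {2:m}
drop 4:i onto {3:j}
drop 5:m onto {3:j}
drop 6:j onto {4:i, 5:m}
drop 7:k onto {4:i}
drop 8:m onto {6:j}
ground layer = {0:m}
drop-orders for the pieces not yet dropped (sum over which currently-grounded one goes next):
  1 to go: {7} 1  {8} 1
  2 to go: {6,8} 1  {7,8} 2
  3 to go: {5,6,8} 1  {6,7,8} 3
  4 to go: {4,6,7,8} 3  {5,6,7,8} 4
  5 to go: {4,5,6,7,8} 7
  6 to go: {3,4,5,6,7,8} 7
  7 to go: {2,3,4,5,6,7,8} 7
  if 0:m drops first: 7 orders

7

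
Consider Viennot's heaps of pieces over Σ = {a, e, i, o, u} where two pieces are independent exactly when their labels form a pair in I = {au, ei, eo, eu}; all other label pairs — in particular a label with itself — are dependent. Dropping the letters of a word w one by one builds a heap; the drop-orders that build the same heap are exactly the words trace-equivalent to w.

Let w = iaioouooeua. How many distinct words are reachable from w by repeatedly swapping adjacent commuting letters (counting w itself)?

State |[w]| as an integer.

piece 0:i — minimal
piece 1:a rests on {0:i}
piece 2:i rests on {1:a}
piece 3:o rests on {2:i}
piece 4:o rests on {3:o}
piece 5:u rests on {4:o}
piece 6:o rests on {5:u}
piece 7:o rests on {6:o}
piece 8:e rests on {1:a}
piece 9:u rests on {7:o}
piece 10:a rests on {7:o, 8:e}
minimal pieces: {0:i}
ways to finish when only these pieces remain (= sum over removing one remaining piece with nothing left below it):
  1 left: {9}→1  {10}→1
  2 left: {8,10}→1  {9,10}→2
  3 left: {7,9,10}→2  {8,9,10}→3
  4 left: {6,7,9,10}→2  {7,8,9,10}→5
  5 left: {5,6,7,9,10}→2  {6,7,8,9,10}→7
  6 left: {4,5,6,7,9,10}→2  {5,6,7,8,9,10}→9
  7 left: {3,4,5,6,7,9,10}→2  {4,5,6,7,8,9,10}→11
  8 left: {2,3,4,5,6,7,9,10}→2  {3,4,5,6,7,8,9,10}→13
  9 left: {2,3,4,5,6,7,8,9,10}→15
  placing 0:i first → 15 extensions

15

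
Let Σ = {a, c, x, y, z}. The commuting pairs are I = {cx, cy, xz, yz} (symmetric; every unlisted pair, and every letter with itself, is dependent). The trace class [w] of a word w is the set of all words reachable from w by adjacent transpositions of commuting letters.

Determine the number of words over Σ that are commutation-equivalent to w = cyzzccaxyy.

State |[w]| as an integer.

6

0(c) covers ∅
1(y) covers ∅
2(z) covers 0:c
3(z) covers 2:z
4(c) covers 3:z
5(c) covers 4:c
6(a) covers 1:y, 5:c
7(x) covers 6:a
8(y) covers 7:x
9(y) covers 8:y
floor of heap: 0:c, 1:y
completions by unplaced set U, small U first (add the entries for U minus each lowest piece of U):
  |U|=1: {9}:1
  |U|=2: {8,9}:1
  |U|=3: {7,8,9}:1
  |U|=4: {6,7,8,9}:1
  |U|=5: {1,6,7,8,9}:1  {5,6,7,8,9}:1
  |U|=6: {1,5,6,7,8,9}:2  {4,5,6,7,8,9}:1
  |U|=7: {1,4,5,6,7,8,9}:3  {3,4,5,6,7,8,9}:1
  |U|=8: {1,3,4,5,6,7,8,9}:4  {2,3,4,5,6,7,8,9}:1
  start at 0(c): 5
  start at 1(y): 1
sum over floor = 6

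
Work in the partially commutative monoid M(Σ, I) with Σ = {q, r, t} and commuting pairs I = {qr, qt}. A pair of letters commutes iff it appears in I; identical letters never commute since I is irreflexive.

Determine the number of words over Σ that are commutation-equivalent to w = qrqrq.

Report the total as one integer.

drop 0:q onto floor
drop 1:r onto floor
drop 2:q onto {0:q}
drop 3:r onto {1:r}
drop 4:q onto {2:q}
ground layer = {0:q, 1:r}
drop-orders for the pieces not yet dropped (sum over which currently-grounded one goes next):
  1 to go: {3} 1  {4} 1
  2 to go: {1,3} 1  {2,4} 1  {3,4} 2
  3 to go: {0,2,4} 1  {1,3,4} 3  {2,3,4} 3
  if 0:q drops first: 6 orders
  if 1:r drops first: 4 orders
heap linearizations: 10

10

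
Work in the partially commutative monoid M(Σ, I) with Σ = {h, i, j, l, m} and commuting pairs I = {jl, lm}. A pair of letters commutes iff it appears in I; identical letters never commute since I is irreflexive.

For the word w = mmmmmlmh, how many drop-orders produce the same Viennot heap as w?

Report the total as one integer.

0(m) covers ∅
1(m) covers 0:m
2(m) covers 1:m
3(m) covers 2:m
4(m) covers 3:m
5(l) covers ∅
6(m) covers 4:m
7(h) covers 5:l, 6:m
floor of heap: 0:m, 5:l
completions by unplaced set U, small U first (add the entries for U minus each lowest piece of U):
  |U|=1: {7}:1
  |U|=2: {5,7}:1  {6,7}:1
  |U|=3: {4,6,7}:1  {5,6,7}:2
  |U|=4: {3,4,6,7}:1  {4,5,6,7}:3
  |U|=5: {2,3,4,6,7}:1  {3,4,5,6,7}:4
  |U|=6: {1,2,3,4,6,7}:1  {2,3,4,5,6,7}:5
  start at 0(m): 6
  start at 5(l): 1
sum over floor = 7

7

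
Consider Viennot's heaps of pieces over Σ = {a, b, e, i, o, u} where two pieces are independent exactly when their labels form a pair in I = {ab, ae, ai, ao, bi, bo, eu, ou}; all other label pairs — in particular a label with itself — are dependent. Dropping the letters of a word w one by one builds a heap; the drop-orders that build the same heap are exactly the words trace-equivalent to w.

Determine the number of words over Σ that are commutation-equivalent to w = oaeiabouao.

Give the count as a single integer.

drop 0:o onto floor
drop 1:a onto floor
drop 2:e onto {0:o}
drop 3:i onto {2:e}
drop 4:a onto {1:a}
drop 5:b onto {2:e}
drop 6:o onto {3:i}
drop 7:u onto {3:i, 4:a, 5:b}
drop 8:a onto {7:u}
drop 9:o onto {6:o}
ground layer = {0:o, 1:a}
drop-orders for the pieces not yet dropped (sum over which currently-grounded one goes next):
  1 to go: {8} 1  {9} 1
  2 to go: {6,9} 1  {7,8} 1  {8,9} 2
  3 to go: {4,7,8} 1  {5,7,8} 1  {6,8,9} 3  {7,8,9} 3
  4 to go: {1,4,7,8} 1  {4,5,7,8} 2  {4,7,8,9} 4  {5,7,8,9} 4  {6,7,8,9} 6
  5 to go: {1,4,5,7,8} 3  {1,4,7,8,9} 5  {3,6,7,8,9} 6  {4,5,7,8,9} 10  {4,6,7,8,9} 10  {5,6,7,8,9} 10
  6 to go: {1,4,5,7,8,9} 18  {1,4,6,7,8,9} 15  {3,4,6,7,8,9} 16  {3,5,6,7,8,9} 16  {4,5,6,7,8,9} 30
  7 to go: {1,3,4,6,7,8,9} 31  {1,4,5,6,7,8,9} 63  {2,3,5,6,7,8,9} 16  {3,4,5,6,7,8,9} 62
  8 to go: {0,2,3,5,6,7,8,9} 16  {1,3,4,5,6,7,8,9} 156  {2,3,4,5,6,7,8,9} 78
  if 0:o drops first: 234 orders
  if 1:a drops first: 94 orders
heap linearizations: 328

328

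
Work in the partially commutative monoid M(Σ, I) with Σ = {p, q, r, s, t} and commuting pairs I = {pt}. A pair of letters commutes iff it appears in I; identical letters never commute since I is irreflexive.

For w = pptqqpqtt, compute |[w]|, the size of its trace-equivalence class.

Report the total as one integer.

drop 0:p onto floor
drop 1:p onto {0:p}
drop 2:t onto floor
drop 3:q onto {1:p, 2:t}
drop 4:q onto {3:q}
drop 5:p onto {4:q}
drop 6:q onto {5:p}
drop 7:t onto {6:q}
drop 8:t onto {7:t}
ground layer = {0:p, 2:t}
drop-orders for the pieces not yet dropped (sum over which currently-grounded one goes next):
  1 to go: {8} 1
  2 to go: {7,8} 1
  3 to go: {6,7,8} 1
  4 to go: {5,6,7,8} 1
  5 to go: {4,5,6,7,8} 1
  6 to go: {3,4,5,6,7,8} 1
  7 to go: {1,3,4,5,6,7,8} 1  {2,3,4,5,6,7,8} 1
  if 0:p drops first: 2 orders
  if 2:t drops first: 1 orders
heap linearizations: 3

3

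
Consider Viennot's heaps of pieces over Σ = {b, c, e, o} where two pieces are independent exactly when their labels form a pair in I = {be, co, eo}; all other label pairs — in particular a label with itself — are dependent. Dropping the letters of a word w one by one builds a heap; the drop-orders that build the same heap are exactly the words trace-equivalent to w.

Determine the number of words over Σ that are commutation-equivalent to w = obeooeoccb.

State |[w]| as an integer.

105

drop 0:o onto floor
drop 1:b onto {0:o}
drop 2:e onto floor
drop 3:o onto {1:b}
drop 4:o onto {3:o}
drop 5:e onto {2:e}
drop 6:o onto {4:o}
drop 7:c onto {1:b, 5:e}
drop 8:c onto {7:c}
drop 9:b onto {6:o, 8:c}
ground layer = {0:o, 2:e}
drop-orders for the pieces not yet dropped (sum over which currently-grounded one goes next):
  1 to go: {9} 1
  2 to go: {6,9} 1  {8,9} 1
  3 to go: {4,6,9} 1  {6,8,9} 2  {7,8,9} 1
  4 to go: {3,4,6,9} 1  {4,6,8,9} 3  {5,7,8,9} 1  {6,7,8,9} 3
  5 to go: {2,5,7,8,9} 1  {3,4,6,8,9} 4  {4,6,7,8,9} 6  {5,6,7,8,9} 4
  6 to go: {2,5,6,7,8,9} 5  {3,4,6,7,8,9} 10  {4,5,6,7,8,9} 10
  7 to go: {1,3,4,6,7,8,9} 10  {2,4,5,6,7,8,9} 15  {3,4,5,6,7,8,9} 20
  8 to go: {0,1,3,4,6,7,8,9} 10  {1,3,4,5,6,7,8,9} 30  {2,3,4,5,6,7,8,9} 35
  if 0:o drops first: 65 orders
  if 2:e drops first: 40 orders
heap linearizations: 105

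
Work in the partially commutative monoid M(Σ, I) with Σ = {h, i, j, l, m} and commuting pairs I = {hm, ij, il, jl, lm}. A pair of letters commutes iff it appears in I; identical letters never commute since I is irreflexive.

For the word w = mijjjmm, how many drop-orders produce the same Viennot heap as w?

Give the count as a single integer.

piece 0:m — minimal
piece 1:i rests on {0:m}
piece 2:j rests on {0:m}
piece 3:j rests on {2:j}
piece 4:j rests on {3:j}
piece 5:m rests on {1:i, 4:j}
piece 6:m rests on {5:m}
minimal pieces: {0:m}
ways to finish when only these pieces remain (= sum over removing one remaining piece with nothing left below it):
  1 left: {6}→1
  2 left: {5,6}→1
  3 left: {1,5,6}→1  {4,5,6}→1
  4 left: {1,4,5,6}→2  {3,4,5,6}→1
  5 left: {1,3,4,5,6}→3  {2,3,4,5,6}→1
  placing 0:m first → 4 extensions

4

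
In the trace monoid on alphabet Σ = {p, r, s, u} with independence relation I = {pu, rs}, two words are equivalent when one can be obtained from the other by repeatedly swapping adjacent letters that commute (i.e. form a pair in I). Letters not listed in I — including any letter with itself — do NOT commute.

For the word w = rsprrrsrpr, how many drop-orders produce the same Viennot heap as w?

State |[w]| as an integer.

10

piece 0:r — minimal
piece 1:s — minimal
piece 2:p rests on {0:r, 1:s}
piece 3:r rests on {2:p}
piece 4:r rests on {3:r}
piece 5:r rests on {4:r}
piece 6:s rests on {2:p}
piece 7:r rests on {5:r}
piece 8:p rests on {6:s, 7:r}
piece 9:r rests on {8:p}
minimal pieces: {0:r, 1:s}
ways to finish when only these pieces remain (= sum over removing one remaining piece with nothing left below it):
  1 left: {9}→1
  2 left: {8,9}→1
  3 left: {6,8,9}→1  {7,8,9}→1
  4 left: {5,7,8,9}→1  {6,7,8,9}→2
  5 left: {4,5,7,8,9}→1  {5,6,7,8,9}→3
  6 left: {3,4,5,7,8,9}→1  {4,5,6,7,8,9}→4
  7 left: {3,4,5,6,7,8,9}→5
  8 left: {2,3,4,5,6,7,8,9}→5
  placing 0:r first → 5 extensions
  placing 1:s first → 5 extensions
total linear extensions = 10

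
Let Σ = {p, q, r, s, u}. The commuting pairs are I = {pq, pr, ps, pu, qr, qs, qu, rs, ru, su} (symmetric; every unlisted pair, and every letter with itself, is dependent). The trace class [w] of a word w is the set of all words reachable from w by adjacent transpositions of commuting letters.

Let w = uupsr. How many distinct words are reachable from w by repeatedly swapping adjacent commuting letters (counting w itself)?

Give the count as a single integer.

60

piece 0:u — minimal
piece 1:u rests on {0:u}
piece 2:p — minimal
piece 3:s — minimal
piece 4:r — minimal
minimal pieces: {0:u, 2:p, 3:s, 4:r}
ways to finish when only these pieces remain (= sum over removing one remaining piece with nothing left below it):
  1 left: {1}→1  {2}→1  {3}→1  {4}→1
  2 left: {0,1}→1  {1,2}→2  {1,3}→2  {1,4}→2  {2,3}→2  {2,4}→2  {3,4}→2
  3 left: {0,1,2}→3  {0,1,3}→3  {0,1,4}→3  {1,2,3}→6  {1,2,4}→6  {1,3,4}→6  {2,3,4}→6
  placing 0:u first → 24 extensions
  placing 2:p first → 12 extensions
  placing 3:s first → 12 extensions
  placing 4:r first → 12 extensions
total linear extensions = 60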